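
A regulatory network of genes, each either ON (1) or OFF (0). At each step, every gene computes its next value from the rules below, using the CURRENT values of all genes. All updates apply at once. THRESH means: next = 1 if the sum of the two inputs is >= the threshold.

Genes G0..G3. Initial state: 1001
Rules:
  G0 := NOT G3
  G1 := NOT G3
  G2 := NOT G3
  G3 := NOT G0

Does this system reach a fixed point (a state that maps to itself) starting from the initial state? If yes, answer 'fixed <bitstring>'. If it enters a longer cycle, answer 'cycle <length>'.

Step 0: 1001
Step 1: G0=NOT G3=NOT 1=0 G1=NOT G3=NOT 1=0 G2=NOT G3=NOT 1=0 G3=NOT G0=NOT 1=0 -> 0000
Step 2: G0=NOT G3=NOT 0=1 G1=NOT G3=NOT 0=1 G2=NOT G3=NOT 0=1 G3=NOT G0=NOT 0=1 -> 1111
Step 3: G0=NOT G3=NOT 1=0 G1=NOT G3=NOT 1=0 G2=NOT G3=NOT 1=0 G3=NOT G0=NOT 1=0 -> 0000
Cycle of length 2 starting at step 1 -> no fixed point

Answer: cycle 2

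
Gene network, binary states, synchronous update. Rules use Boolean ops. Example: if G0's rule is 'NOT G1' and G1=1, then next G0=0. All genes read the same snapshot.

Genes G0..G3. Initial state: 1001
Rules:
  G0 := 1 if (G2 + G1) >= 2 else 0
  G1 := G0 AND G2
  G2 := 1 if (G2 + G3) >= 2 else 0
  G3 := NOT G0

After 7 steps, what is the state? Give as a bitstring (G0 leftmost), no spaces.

Step 1: G0=(0+0>=2)=0 G1=G0&G2=1&0=0 G2=(0+1>=2)=0 G3=NOT G0=NOT 1=0 -> 0000
Step 2: G0=(0+0>=2)=0 G1=G0&G2=0&0=0 G2=(0+0>=2)=0 G3=NOT G0=NOT 0=1 -> 0001
Step 3: G0=(0+0>=2)=0 G1=G0&G2=0&0=0 G2=(0+1>=2)=0 G3=NOT G0=NOT 0=1 -> 0001
Step 4: G0=(0+0>=2)=0 G1=G0&G2=0&0=0 G2=(0+1>=2)=0 G3=NOT G0=NOT 0=1 -> 0001
Step 5: G0=(0+0>=2)=0 G1=G0&G2=0&0=0 G2=(0+1>=2)=0 G3=NOT G0=NOT 0=1 -> 0001
Step 6: G0=(0+0>=2)=0 G1=G0&G2=0&0=0 G2=(0+1>=2)=0 G3=NOT G0=NOT 0=1 -> 0001
Step 7: G0=(0+0>=2)=0 G1=G0&G2=0&0=0 G2=(0+1>=2)=0 G3=NOT G0=NOT 0=1 -> 0001

0001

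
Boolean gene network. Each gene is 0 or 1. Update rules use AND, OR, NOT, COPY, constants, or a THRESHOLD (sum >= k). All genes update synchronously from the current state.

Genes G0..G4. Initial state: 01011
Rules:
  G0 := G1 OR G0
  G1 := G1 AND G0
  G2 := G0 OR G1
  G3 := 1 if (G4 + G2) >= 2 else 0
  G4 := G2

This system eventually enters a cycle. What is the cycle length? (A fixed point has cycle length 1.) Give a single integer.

Answer: 1

Derivation:
Step 0: 01011
Step 1: G0=G1|G0=1|0=1 G1=G1&G0=1&0=0 G2=G0|G1=0|1=1 G3=(1+0>=2)=0 G4=G2=0 -> 10100
Step 2: G0=G1|G0=0|1=1 G1=G1&G0=0&1=0 G2=G0|G1=1|0=1 G3=(0+1>=2)=0 G4=G2=1 -> 10101
Step 3: G0=G1|G0=0|1=1 G1=G1&G0=0&1=0 G2=G0|G1=1|0=1 G3=(1+1>=2)=1 G4=G2=1 -> 10111
Step 4: G0=G1|G0=0|1=1 G1=G1&G0=0&1=0 G2=G0|G1=1|0=1 G3=(1+1>=2)=1 G4=G2=1 -> 10111
State from step 4 equals state from step 3 -> cycle length 1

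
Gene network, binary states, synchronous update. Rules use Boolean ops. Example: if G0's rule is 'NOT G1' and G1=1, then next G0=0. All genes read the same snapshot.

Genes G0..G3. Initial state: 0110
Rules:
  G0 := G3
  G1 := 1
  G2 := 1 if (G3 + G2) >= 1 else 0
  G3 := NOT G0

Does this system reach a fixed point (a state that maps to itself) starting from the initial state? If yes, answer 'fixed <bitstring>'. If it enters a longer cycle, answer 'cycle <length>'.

Answer: cycle 4

Derivation:
Step 0: 0110
Step 1: G0=G3=0 G1=1(const) G2=(0+1>=1)=1 G3=NOT G0=NOT 0=1 -> 0111
Step 2: G0=G3=1 G1=1(const) G2=(1+1>=1)=1 G3=NOT G0=NOT 0=1 -> 1111
Step 3: G0=G3=1 G1=1(const) G2=(1+1>=1)=1 G3=NOT G0=NOT 1=0 -> 1110
Step 4: G0=G3=0 G1=1(const) G2=(0+1>=1)=1 G3=NOT G0=NOT 1=0 -> 0110
Cycle of length 4 starting at step 0 -> no fixed point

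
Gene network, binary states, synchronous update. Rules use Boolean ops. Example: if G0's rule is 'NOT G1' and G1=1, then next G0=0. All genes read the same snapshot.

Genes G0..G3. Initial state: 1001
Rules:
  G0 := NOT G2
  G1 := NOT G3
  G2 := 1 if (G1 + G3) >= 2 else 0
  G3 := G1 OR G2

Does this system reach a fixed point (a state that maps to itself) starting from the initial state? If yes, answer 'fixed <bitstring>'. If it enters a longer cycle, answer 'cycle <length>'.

Answer: cycle 5

Derivation:
Step 0: 1001
Step 1: G0=NOT G2=NOT 0=1 G1=NOT G3=NOT 1=0 G2=(0+1>=2)=0 G3=G1|G2=0|0=0 -> 1000
Step 2: G0=NOT G2=NOT 0=1 G1=NOT G3=NOT 0=1 G2=(0+0>=2)=0 G3=G1|G2=0|0=0 -> 1100
Step 3: G0=NOT G2=NOT 0=1 G1=NOT G3=NOT 0=1 G2=(1+0>=2)=0 G3=G1|G2=1|0=1 -> 1101
Step 4: G0=NOT G2=NOT 0=1 G1=NOT G3=NOT 1=0 G2=(1+1>=2)=1 G3=G1|G2=1|0=1 -> 1011
Step 5: G0=NOT G2=NOT 1=0 G1=NOT G3=NOT 1=0 G2=(0+1>=2)=0 G3=G1|G2=0|1=1 -> 0001
Step 6: G0=NOT G2=NOT 0=1 G1=NOT G3=NOT 1=0 G2=(0+1>=2)=0 G3=G1|G2=0|0=0 -> 1000
Cycle of length 5 starting at step 1 -> no fixed point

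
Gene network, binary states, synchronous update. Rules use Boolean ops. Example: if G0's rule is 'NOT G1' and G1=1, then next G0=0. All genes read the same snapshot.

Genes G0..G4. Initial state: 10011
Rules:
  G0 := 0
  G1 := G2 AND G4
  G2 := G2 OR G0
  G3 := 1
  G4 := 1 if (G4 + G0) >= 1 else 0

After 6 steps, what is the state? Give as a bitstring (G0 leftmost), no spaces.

Step 1: G0=0(const) G1=G2&G4=0&1=0 G2=G2|G0=0|1=1 G3=1(const) G4=(1+1>=1)=1 -> 00111
Step 2: G0=0(const) G1=G2&G4=1&1=1 G2=G2|G0=1|0=1 G3=1(const) G4=(1+0>=1)=1 -> 01111
Step 3: G0=0(const) G1=G2&G4=1&1=1 G2=G2|G0=1|0=1 G3=1(const) G4=(1+0>=1)=1 -> 01111
Step 4: G0=0(const) G1=G2&G4=1&1=1 G2=G2|G0=1|0=1 G3=1(const) G4=(1+0>=1)=1 -> 01111
Step 5: G0=0(const) G1=G2&G4=1&1=1 G2=G2|G0=1|0=1 G3=1(const) G4=(1+0>=1)=1 -> 01111
Step 6: G0=0(const) G1=G2&G4=1&1=1 G2=G2|G0=1|0=1 G3=1(const) G4=(1+0>=1)=1 -> 01111

01111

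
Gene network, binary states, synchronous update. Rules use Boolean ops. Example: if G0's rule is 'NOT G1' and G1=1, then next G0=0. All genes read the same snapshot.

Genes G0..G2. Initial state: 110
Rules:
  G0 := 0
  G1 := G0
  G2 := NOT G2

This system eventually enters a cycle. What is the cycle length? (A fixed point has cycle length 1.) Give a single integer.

Step 0: 110
Step 1: G0=0(const) G1=G0=1 G2=NOT G2=NOT 0=1 -> 011
Step 2: G0=0(const) G1=G0=0 G2=NOT G2=NOT 1=0 -> 000
Step 3: G0=0(const) G1=G0=0 G2=NOT G2=NOT 0=1 -> 001
Step 4: G0=0(const) G1=G0=0 G2=NOT G2=NOT 1=0 -> 000
State from step 4 equals state from step 2 -> cycle length 2

Answer: 2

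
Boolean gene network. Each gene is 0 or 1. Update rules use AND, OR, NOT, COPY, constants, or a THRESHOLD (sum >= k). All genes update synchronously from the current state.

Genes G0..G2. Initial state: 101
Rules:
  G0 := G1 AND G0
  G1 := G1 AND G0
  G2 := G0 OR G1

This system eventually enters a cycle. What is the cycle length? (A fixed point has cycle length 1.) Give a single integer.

Step 0: 101
Step 1: G0=G1&G0=0&1=0 G1=G1&G0=0&1=0 G2=G0|G1=1|0=1 -> 001
Step 2: G0=G1&G0=0&0=0 G1=G1&G0=0&0=0 G2=G0|G1=0|0=0 -> 000
Step 3: G0=G1&G0=0&0=0 G1=G1&G0=0&0=0 G2=G0|G1=0|0=0 -> 000
State from step 3 equals state from step 2 -> cycle length 1

Answer: 1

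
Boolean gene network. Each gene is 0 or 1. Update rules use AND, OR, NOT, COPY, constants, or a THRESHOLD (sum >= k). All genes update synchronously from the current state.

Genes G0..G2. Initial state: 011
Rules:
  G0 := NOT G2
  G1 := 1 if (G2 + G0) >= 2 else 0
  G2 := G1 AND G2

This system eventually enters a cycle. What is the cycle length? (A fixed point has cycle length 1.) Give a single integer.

Step 0: 011
Step 1: G0=NOT G2=NOT 1=0 G1=(1+0>=2)=0 G2=G1&G2=1&1=1 -> 001
Step 2: G0=NOT G2=NOT 1=0 G1=(1+0>=2)=0 G2=G1&G2=0&1=0 -> 000
Step 3: G0=NOT G2=NOT 0=1 G1=(0+0>=2)=0 G2=G1&G2=0&0=0 -> 100
Step 4: G0=NOT G2=NOT 0=1 G1=(0+1>=2)=0 G2=G1&G2=0&0=0 -> 100
State from step 4 equals state from step 3 -> cycle length 1

Answer: 1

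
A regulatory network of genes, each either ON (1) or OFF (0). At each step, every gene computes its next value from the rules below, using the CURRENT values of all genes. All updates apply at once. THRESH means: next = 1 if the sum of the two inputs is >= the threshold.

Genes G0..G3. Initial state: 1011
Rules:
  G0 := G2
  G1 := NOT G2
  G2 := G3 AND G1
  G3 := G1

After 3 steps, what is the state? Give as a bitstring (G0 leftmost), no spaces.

Step 1: G0=G2=1 G1=NOT G2=NOT 1=0 G2=G3&G1=1&0=0 G3=G1=0 -> 1000
Step 2: G0=G2=0 G1=NOT G2=NOT 0=1 G2=G3&G1=0&0=0 G3=G1=0 -> 0100
Step 3: G0=G2=0 G1=NOT G2=NOT 0=1 G2=G3&G1=0&1=0 G3=G1=1 -> 0101

0101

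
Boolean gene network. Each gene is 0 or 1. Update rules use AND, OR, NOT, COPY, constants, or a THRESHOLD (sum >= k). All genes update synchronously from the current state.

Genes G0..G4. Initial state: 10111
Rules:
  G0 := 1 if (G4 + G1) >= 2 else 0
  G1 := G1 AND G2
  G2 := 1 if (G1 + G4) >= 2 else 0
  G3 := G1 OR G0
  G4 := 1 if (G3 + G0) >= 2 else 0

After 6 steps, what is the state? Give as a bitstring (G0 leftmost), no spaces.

Step 1: G0=(1+0>=2)=0 G1=G1&G2=0&1=0 G2=(0+1>=2)=0 G3=G1|G0=0|1=1 G4=(1+1>=2)=1 -> 00011
Step 2: G0=(1+0>=2)=0 G1=G1&G2=0&0=0 G2=(0+1>=2)=0 G3=G1|G0=0|0=0 G4=(1+0>=2)=0 -> 00000
Step 3: G0=(0+0>=2)=0 G1=G1&G2=0&0=0 G2=(0+0>=2)=0 G3=G1|G0=0|0=0 G4=(0+0>=2)=0 -> 00000
Step 4: G0=(0+0>=2)=0 G1=G1&G2=0&0=0 G2=(0+0>=2)=0 G3=G1|G0=0|0=0 G4=(0+0>=2)=0 -> 00000
Step 5: G0=(0+0>=2)=0 G1=G1&G2=0&0=0 G2=(0+0>=2)=0 G3=G1|G0=0|0=0 G4=(0+0>=2)=0 -> 00000
Step 6: G0=(0+0>=2)=0 G1=G1&G2=0&0=0 G2=(0+0>=2)=0 G3=G1|G0=0|0=0 G4=(0+0>=2)=0 -> 00000

00000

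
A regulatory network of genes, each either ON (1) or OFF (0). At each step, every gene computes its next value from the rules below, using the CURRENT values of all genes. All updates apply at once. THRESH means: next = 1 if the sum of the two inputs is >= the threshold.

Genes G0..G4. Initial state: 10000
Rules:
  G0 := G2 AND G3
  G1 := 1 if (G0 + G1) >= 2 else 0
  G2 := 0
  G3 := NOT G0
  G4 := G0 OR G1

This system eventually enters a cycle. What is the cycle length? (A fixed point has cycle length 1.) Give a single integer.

Answer: 1

Derivation:
Step 0: 10000
Step 1: G0=G2&G3=0&0=0 G1=(1+0>=2)=0 G2=0(const) G3=NOT G0=NOT 1=0 G4=G0|G1=1|0=1 -> 00001
Step 2: G0=G2&G3=0&0=0 G1=(0+0>=2)=0 G2=0(const) G3=NOT G0=NOT 0=1 G4=G0|G1=0|0=0 -> 00010
Step 3: G0=G2&G3=0&1=0 G1=(0+0>=2)=0 G2=0(const) G3=NOT G0=NOT 0=1 G4=G0|G1=0|0=0 -> 00010
State from step 3 equals state from step 2 -> cycle length 1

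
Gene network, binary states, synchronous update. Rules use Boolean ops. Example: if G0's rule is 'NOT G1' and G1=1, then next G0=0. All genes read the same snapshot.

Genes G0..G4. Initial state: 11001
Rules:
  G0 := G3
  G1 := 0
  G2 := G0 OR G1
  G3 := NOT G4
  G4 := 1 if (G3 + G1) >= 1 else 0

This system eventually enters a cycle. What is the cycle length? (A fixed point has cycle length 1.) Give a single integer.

Step 0: 11001
Step 1: G0=G3=0 G1=0(const) G2=G0|G1=1|1=1 G3=NOT G4=NOT 1=0 G4=(0+1>=1)=1 -> 00101
Step 2: G0=G3=0 G1=0(const) G2=G0|G1=0|0=0 G3=NOT G4=NOT 1=0 G4=(0+0>=1)=0 -> 00000
Step 3: G0=G3=0 G1=0(const) G2=G0|G1=0|0=0 G3=NOT G4=NOT 0=1 G4=(0+0>=1)=0 -> 00010
Step 4: G0=G3=1 G1=0(const) G2=G0|G1=0|0=0 G3=NOT G4=NOT 0=1 G4=(1+0>=1)=1 -> 10011
Step 5: G0=G3=1 G1=0(const) G2=G0|G1=1|0=1 G3=NOT G4=NOT 1=0 G4=(1+0>=1)=1 -> 10101
Step 6: G0=G3=0 G1=0(const) G2=G0|G1=1|0=1 G3=NOT G4=NOT 1=0 G4=(0+0>=1)=0 -> 00100
Step 7: G0=G3=0 G1=0(const) G2=G0|G1=0|0=0 G3=NOT G4=NOT 0=1 G4=(0+0>=1)=0 -> 00010
State from step 7 equals state from step 3 -> cycle length 4

Answer: 4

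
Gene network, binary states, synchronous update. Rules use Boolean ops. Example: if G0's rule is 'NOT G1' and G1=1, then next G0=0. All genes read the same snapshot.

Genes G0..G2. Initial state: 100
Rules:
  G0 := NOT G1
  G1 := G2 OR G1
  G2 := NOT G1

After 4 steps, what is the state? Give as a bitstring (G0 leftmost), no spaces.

Step 1: G0=NOT G1=NOT 0=1 G1=G2|G1=0|0=0 G2=NOT G1=NOT 0=1 -> 101
Step 2: G0=NOT G1=NOT 0=1 G1=G2|G1=1|0=1 G2=NOT G1=NOT 0=1 -> 111
Step 3: G0=NOT G1=NOT 1=0 G1=G2|G1=1|1=1 G2=NOT G1=NOT 1=0 -> 010
Step 4: G0=NOT G1=NOT 1=0 G1=G2|G1=0|1=1 G2=NOT G1=NOT 1=0 -> 010

010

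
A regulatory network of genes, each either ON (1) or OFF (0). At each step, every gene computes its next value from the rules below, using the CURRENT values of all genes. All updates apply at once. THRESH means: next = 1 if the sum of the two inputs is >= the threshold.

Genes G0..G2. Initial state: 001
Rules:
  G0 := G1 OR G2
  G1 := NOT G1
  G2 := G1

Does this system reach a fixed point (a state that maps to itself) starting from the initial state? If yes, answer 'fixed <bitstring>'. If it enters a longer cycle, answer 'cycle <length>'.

Answer: cycle 2

Derivation:
Step 0: 001
Step 1: G0=G1|G2=0|1=1 G1=NOT G1=NOT 0=1 G2=G1=0 -> 110
Step 2: G0=G1|G2=1|0=1 G1=NOT G1=NOT 1=0 G2=G1=1 -> 101
Step 3: G0=G1|G2=0|1=1 G1=NOT G1=NOT 0=1 G2=G1=0 -> 110
Cycle of length 2 starting at step 1 -> no fixed point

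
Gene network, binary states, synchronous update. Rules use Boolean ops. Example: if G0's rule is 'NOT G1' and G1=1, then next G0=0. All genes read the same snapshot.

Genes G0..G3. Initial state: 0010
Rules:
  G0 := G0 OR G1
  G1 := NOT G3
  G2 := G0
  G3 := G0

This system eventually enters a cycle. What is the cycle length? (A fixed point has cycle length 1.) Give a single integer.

Answer: 1

Derivation:
Step 0: 0010
Step 1: G0=G0|G1=0|0=0 G1=NOT G3=NOT 0=1 G2=G0=0 G3=G0=0 -> 0100
Step 2: G0=G0|G1=0|1=1 G1=NOT G3=NOT 0=1 G2=G0=0 G3=G0=0 -> 1100
Step 3: G0=G0|G1=1|1=1 G1=NOT G3=NOT 0=1 G2=G0=1 G3=G0=1 -> 1111
Step 4: G0=G0|G1=1|1=1 G1=NOT G3=NOT 1=0 G2=G0=1 G3=G0=1 -> 1011
Step 5: G0=G0|G1=1|0=1 G1=NOT G3=NOT 1=0 G2=G0=1 G3=G0=1 -> 1011
State from step 5 equals state from step 4 -> cycle length 1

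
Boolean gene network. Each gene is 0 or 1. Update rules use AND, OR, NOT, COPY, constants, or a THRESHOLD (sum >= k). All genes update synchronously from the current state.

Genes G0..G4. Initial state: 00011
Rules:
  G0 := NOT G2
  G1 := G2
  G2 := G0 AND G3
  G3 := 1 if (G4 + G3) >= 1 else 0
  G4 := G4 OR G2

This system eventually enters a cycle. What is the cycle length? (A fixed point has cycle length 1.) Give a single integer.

Step 0: 00011
Step 1: G0=NOT G2=NOT 0=1 G1=G2=0 G2=G0&G3=0&1=0 G3=(1+1>=1)=1 G4=G4|G2=1|0=1 -> 10011
Step 2: G0=NOT G2=NOT 0=1 G1=G2=0 G2=G0&G3=1&1=1 G3=(1+1>=1)=1 G4=G4|G2=1|0=1 -> 10111
Step 3: G0=NOT G2=NOT 1=0 G1=G2=1 G2=G0&G3=1&1=1 G3=(1+1>=1)=1 G4=G4|G2=1|1=1 -> 01111
Step 4: G0=NOT G2=NOT 1=0 G1=G2=1 G2=G0&G3=0&1=0 G3=(1+1>=1)=1 G4=G4|G2=1|1=1 -> 01011
Step 5: G0=NOT G2=NOT 0=1 G1=G2=0 G2=G0&G3=0&1=0 G3=(1+1>=1)=1 G4=G4|G2=1|0=1 -> 10011
State from step 5 equals state from step 1 -> cycle length 4

Answer: 4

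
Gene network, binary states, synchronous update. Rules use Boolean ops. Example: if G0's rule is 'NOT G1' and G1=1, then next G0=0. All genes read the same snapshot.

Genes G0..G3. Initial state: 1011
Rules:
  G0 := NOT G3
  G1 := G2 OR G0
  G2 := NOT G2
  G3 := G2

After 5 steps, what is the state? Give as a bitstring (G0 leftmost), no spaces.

Step 1: G0=NOT G3=NOT 1=0 G1=G2|G0=1|1=1 G2=NOT G2=NOT 1=0 G3=G2=1 -> 0101
Step 2: G0=NOT G3=NOT 1=0 G1=G2|G0=0|0=0 G2=NOT G2=NOT 0=1 G3=G2=0 -> 0010
Step 3: G0=NOT G3=NOT 0=1 G1=G2|G0=1|0=1 G2=NOT G2=NOT 1=0 G3=G2=1 -> 1101
Step 4: G0=NOT G3=NOT 1=0 G1=G2|G0=0|1=1 G2=NOT G2=NOT 0=1 G3=G2=0 -> 0110
Step 5: G0=NOT G3=NOT 0=1 G1=G2|G0=1|0=1 G2=NOT G2=NOT 1=0 G3=G2=1 -> 1101

1101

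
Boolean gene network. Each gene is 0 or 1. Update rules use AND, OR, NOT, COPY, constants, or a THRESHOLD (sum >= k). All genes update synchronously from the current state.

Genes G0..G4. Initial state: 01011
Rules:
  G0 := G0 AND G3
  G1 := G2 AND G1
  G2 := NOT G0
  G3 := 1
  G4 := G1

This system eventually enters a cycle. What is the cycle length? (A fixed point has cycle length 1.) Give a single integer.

Step 0: 01011
Step 1: G0=G0&G3=0&1=0 G1=G2&G1=0&1=0 G2=NOT G0=NOT 0=1 G3=1(const) G4=G1=1 -> 00111
Step 2: G0=G0&G3=0&1=0 G1=G2&G1=1&0=0 G2=NOT G0=NOT 0=1 G3=1(const) G4=G1=0 -> 00110
Step 3: G0=G0&G3=0&1=0 G1=G2&G1=1&0=0 G2=NOT G0=NOT 0=1 G3=1(const) G4=G1=0 -> 00110
State from step 3 equals state from step 2 -> cycle length 1

Answer: 1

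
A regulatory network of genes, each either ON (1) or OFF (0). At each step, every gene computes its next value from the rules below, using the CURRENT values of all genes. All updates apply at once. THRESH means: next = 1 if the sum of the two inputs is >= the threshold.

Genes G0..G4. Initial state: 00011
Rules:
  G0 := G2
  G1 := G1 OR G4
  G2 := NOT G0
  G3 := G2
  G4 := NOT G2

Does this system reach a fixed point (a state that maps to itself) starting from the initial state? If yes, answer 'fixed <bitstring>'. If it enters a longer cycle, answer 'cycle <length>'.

Step 0: 00011
Step 1: G0=G2=0 G1=G1|G4=0|1=1 G2=NOT G0=NOT 0=1 G3=G2=0 G4=NOT G2=NOT 0=1 -> 01101
Step 2: G0=G2=1 G1=G1|G4=1|1=1 G2=NOT G0=NOT 0=1 G3=G2=1 G4=NOT G2=NOT 1=0 -> 11110
Step 3: G0=G2=1 G1=G1|G4=1|0=1 G2=NOT G0=NOT 1=0 G3=G2=1 G4=NOT G2=NOT 1=0 -> 11010
Step 4: G0=G2=0 G1=G1|G4=1|0=1 G2=NOT G0=NOT 1=0 G3=G2=0 G4=NOT G2=NOT 0=1 -> 01001
Step 5: G0=G2=0 G1=G1|G4=1|1=1 G2=NOT G0=NOT 0=1 G3=G2=0 G4=NOT G2=NOT 0=1 -> 01101
Cycle of length 4 starting at step 1 -> no fixed point

Answer: cycle 4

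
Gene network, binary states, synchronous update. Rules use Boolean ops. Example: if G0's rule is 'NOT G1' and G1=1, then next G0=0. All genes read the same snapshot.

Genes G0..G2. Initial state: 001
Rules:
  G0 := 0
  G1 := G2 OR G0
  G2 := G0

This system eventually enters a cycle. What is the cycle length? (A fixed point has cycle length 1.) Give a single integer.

Answer: 1

Derivation:
Step 0: 001
Step 1: G0=0(const) G1=G2|G0=1|0=1 G2=G0=0 -> 010
Step 2: G0=0(const) G1=G2|G0=0|0=0 G2=G0=0 -> 000
Step 3: G0=0(const) G1=G2|G0=0|0=0 G2=G0=0 -> 000
State from step 3 equals state from step 2 -> cycle length 1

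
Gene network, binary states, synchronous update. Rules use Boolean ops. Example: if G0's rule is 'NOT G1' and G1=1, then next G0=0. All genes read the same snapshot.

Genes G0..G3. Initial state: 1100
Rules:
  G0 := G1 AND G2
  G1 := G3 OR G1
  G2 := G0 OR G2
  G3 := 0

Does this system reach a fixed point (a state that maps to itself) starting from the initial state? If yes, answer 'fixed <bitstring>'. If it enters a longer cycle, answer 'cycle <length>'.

Answer: fixed 1110

Derivation:
Step 0: 1100
Step 1: G0=G1&G2=1&0=0 G1=G3|G1=0|1=1 G2=G0|G2=1|0=1 G3=0(const) -> 0110
Step 2: G0=G1&G2=1&1=1 G1=G3|G1=0|1=1 G2=G0|G2=0|1=1 G3=0(const) -> 1110
Step 3: G0=G1&G2=1&1=1 G1=G3|G1=0|1=1 G2=G0|G2=1|1=1 G3=0(const) -> 1110
Fixed point reached at step 2: 1110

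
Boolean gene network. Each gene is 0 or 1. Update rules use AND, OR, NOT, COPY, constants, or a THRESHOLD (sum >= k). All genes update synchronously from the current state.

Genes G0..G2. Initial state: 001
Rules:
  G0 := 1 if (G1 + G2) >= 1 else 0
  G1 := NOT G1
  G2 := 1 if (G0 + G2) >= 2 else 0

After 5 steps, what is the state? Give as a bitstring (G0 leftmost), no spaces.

Step 1: G0=(0+1>=1)=1 G1=NOT G1=NOT 0=1 G2=(0+1>=2)=0 -> 110
Step 2: G0=(1+0>=1)=1 G1=NOT G1=NOT 1=0 G2=(1+0>=2)=0 -> 100
Step 3: G0=(0+0>=1)=0 G1=NOT G1=NOT 0=1 G2=(1+0>=2)=0 -> 010
Step 4: G0=(1+0>=1)=1 G1=NOT G1=NOT 1=0 G2=(0+0>=2)=0 -> 100
Step 5: G0=(0+0>=1)=0 G1=NOT G1=NOT 0=1 G2=(1+0>=2)=0 -> 010

010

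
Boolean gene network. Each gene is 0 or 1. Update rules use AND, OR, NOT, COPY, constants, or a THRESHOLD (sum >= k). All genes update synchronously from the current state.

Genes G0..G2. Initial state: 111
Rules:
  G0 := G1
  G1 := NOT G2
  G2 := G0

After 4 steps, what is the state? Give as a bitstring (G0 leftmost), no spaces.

Step 1: G0=G1=1 G1=NOT G2=NOT 1=0 G2=G0=1 -> 101
Step 2: G0=G1=0 G1=NOT G2=NOT 1=0 G2=G0=1 -> 001
Step 3: G0=G1=0 G1=NOT G2=NOT 1=0 G2=G0=0 -> 000
Step 4: G0=G1=0 G1=NOT G2=NOT 0=1 G2=G0=0 -> 010

010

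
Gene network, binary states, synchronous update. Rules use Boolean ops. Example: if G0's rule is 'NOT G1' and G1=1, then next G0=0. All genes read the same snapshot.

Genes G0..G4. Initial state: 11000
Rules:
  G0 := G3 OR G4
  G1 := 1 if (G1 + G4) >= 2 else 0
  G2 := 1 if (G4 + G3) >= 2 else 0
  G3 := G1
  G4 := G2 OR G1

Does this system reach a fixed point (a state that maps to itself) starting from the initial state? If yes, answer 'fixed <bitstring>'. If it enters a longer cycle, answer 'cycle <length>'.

Step 0: 11000
Step 1: G0=G3|G4=0|0=0 G1=(1+0>=2)=0 G2=(0+0>=2)=0 G3=G1=1 G4=G2|G1=0|1=1 -> 00011
Step 2: G0=G3|G4=1|1=1 G1=(0+1>=2)=0 G2=(1+1>=2)=1 G3=G1=0 G4=G2|G1=0|0=0 -> 10100
Step 3: G0=G3|G4=0|0=0 G1=(0+0>=2)=0 G2=(0+0>=2)=0 G3=G1=0 G4=G2|G1=1|0=1 -> 00001
Step 4: G0=G3|G4=0|1=1 G1=(0+1>=2)=0 G2=(1+0>=2)=0 G3=G1=0 G4=G2|G1=0|0=0 -> 10000
Step 5: G0=G3|G4=0|0=0 G1=(0+0>=2)=0 G2=(0+0>=2)=0 G3=G1=0 G4=G2|G1=0|0=0 -> 00000
Step 6: G0=G3|G4=0|0=0 G1=(0+0>=2)=0 G2=(0+0>=2)=0 G3=G1=0 G4=G2|G1=0|0=0 -> 00000
Fixed point reached at step 5: 00000

Answer: fixed 00000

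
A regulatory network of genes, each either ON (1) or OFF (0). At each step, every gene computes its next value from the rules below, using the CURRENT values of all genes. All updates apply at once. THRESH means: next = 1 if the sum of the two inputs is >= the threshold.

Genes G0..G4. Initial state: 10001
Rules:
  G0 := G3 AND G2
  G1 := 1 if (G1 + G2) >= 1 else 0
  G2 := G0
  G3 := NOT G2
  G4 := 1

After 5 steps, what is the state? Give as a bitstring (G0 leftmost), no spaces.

Step 1: G0=G3&G2=0&0=0 G1=(0+0>=1)=0 G2=G0=1 G3=NOT G2=NOT 0=1 G4=1(const) -> 00111
Step 2: G0=G3&G2=1&1=1 G1=(0+1>=1)=1 G2=G0=0 G3=NOT G2=NOT 1=0 G4=1(const) -> 11001
Step 3: G0=G3&G2=0&0=0 G1=(1+0>=1)=1 G2=G0=1 G3=NOT G2=NOT 0=1 G4=1(const) -> 01111
Step 4: G0=G3&G2=1&1=1 G1=(1+1>=1)=1 G2=G0=0 G3=NOT G2=NOT 1=0 G4=1(const) -> 11001
Step 5: G0=G3&G2=0&0=0 G1=(1+0>=1)=1 G2=G0=1 G3=NOT G2=NOT 0=1 G4=1(const) -> 01111

01111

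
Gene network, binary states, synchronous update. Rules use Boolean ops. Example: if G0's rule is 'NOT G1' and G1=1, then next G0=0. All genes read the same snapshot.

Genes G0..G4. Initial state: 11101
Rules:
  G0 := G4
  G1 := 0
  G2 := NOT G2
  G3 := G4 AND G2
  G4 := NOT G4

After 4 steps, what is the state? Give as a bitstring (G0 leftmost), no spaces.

Step 1: G0=G4=1 G1=0(const) G2=NOT G2=NOT 1=0 G3=G4&G2=1&1=1 G4=NOT G4=NOT 1=0 -> 10010
Step 2: G0=G4=0 G1=0(const) G2=NOT G2=NOT 0=1 G3=G4&G2=0&0=0 G4=NOT G4=NOT 0=1 -> 00101
Step 3: G0=G4=1 G1=0(const) G2=NOT G2=NOT 1=0 G3=G4&G2=1&1=1 G4=NOT G4=NOT 1=0 -> 10010
Step 4: G0=G4=0 G1=0(const) G2=NOT G2=NOT 0=1 G3=G4&G2=0&0=0 G4=NOT G4=NOT 0=1 -> 00101

00101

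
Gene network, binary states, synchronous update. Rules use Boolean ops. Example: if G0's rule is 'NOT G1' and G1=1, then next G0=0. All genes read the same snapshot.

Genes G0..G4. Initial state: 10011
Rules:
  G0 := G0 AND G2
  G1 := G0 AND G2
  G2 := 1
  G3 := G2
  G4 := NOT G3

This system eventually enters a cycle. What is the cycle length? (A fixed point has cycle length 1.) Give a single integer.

Answer: 1

Derivation:
Step 0: 10011
Step 1: G0=G0&G2=1&0=0 G1=G0&G2=1&0=0 G2=1(const) G3=G2=0 G4=NOT G3=NOT 1=0 -> 00100
Step 2: G0=G0&G2=0&1=0 G1=G0&G2=0&1=0 G2=1(const) G3=G2=1 G4=NOT G3=NOT 0=1 -> 00111
Step 3: G0=G0&G2=0&1=0 G1=G0&G2=0&1=0 G2=1(const) G3=G2=1 G4=NOT G3=NOT 1=0 -> 00110
Step 4: G0=G0&G2=0&1=0 G1=G0&G2=0&1=0 G2=1(const) G3=G2=1 G4=NOT G3=NOT 1=0 -> 00110
State from step 4 equals state from step 3 -> cycle length 1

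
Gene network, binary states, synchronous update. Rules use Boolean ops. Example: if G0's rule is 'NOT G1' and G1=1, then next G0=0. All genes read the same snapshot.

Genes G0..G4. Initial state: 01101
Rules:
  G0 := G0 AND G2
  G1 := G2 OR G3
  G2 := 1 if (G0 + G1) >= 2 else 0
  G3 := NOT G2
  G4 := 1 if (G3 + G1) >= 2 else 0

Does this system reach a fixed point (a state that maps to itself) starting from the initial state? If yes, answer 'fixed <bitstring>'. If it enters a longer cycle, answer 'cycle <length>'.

Answer: fixed 01011

Derivation:
Step 0: 01101
Step 1: G0=G0&G2=0&1=0 G1=G2|G3=1|0=1 G2=(0+1>=2)=0 G3=NOT G2=NOT 1=0 G4=(0+1>=2)=0 -> 01000
Step 2: G0=G0&G2=0&0=0 G1=G2|G3=0|0=0 G2=(0+1>=2)=0 G3=NOT G2=NOT 0=1 G4=(0+1>=2)=0 -> 00010
Step 3: G0=G0&G2=0&0=0 G1=G2|G3=0|1=1 G2=(0+0>=2)=0 G3=NOT G2=NOT 0=1 G4=(1+0>=2)=0 -> 01010
Step 4: G0=G0&G2=0&0=0 G1=G2|G3=0|1=1 G2=(0+1>=2)=0 G3=NOT G2=NOT 0=1 G4=(1+1>=2)=1 -> 01011
Step 5: G0=G0&G2=0&0=0 G1=G2|G3=0|1=1 G2=(0+1>=2)=0 G3=NOT G2=NOT 0=1 G4=(1+1>=2)=1 -> 01011
Fixed point reached at step 4: 01011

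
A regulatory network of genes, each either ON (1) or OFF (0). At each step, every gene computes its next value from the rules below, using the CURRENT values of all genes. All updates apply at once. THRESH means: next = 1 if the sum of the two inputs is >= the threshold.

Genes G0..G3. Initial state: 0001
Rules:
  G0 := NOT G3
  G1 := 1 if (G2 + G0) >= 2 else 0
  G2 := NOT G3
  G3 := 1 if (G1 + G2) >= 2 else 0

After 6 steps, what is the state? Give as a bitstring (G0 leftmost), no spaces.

Step 1: G0=NOT G3=NOT 1=0 G1=(0+0>=2)=0 G2=NOT G3=NOT 1=0 G3=(0+0>=2)=0 -> 0000
Step 2: G0=NOT G3=NOT 0=1 G1=(0+0>=2)=0 G2=NOT G3=NOT 0=1 G3=(0+0>=2)=0 -> 1010
Step 3: G0=NOT G3=NOT 0=1 G1=(1+1>=2)=1 G2=NOT G3=NOT 0=1 G3=(0+1>=2)=0 -> 1110
Step 4: G0=NOT G3=NOT 0=1 G1=(1+1>=2)=1 G2=NOT G3=NOT 0=1 G3=(1+1>=2)=1 -> 1111
Step 5: G0=NOT G3=NOT 1=0 G1=(1+1>=2)=1 G2=NOT G3=NOT 1=0 G3=(1+1>=2)=1 -> 0101
Step 6: G0=NOT G3=NOT 1=0 G1=(0+0>=2)=0 G2=NOT G3=NOT 1=0 G3=(1+0>=2)=0 -> 0000

0000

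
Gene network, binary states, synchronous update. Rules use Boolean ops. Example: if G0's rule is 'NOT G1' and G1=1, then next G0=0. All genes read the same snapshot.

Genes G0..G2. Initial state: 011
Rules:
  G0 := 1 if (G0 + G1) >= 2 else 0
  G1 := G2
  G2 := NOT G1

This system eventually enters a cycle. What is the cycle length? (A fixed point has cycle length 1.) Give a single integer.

Answer: 4

Derivation:
Step 0: 011
Step 1: G0=(0+1>=2)=0 G1=G2=1 G2=NOT G1=NOT 1=0 -> 010
Step 2: G0=(0+1>=2)=0 G1=G2=0 G2=NOT G1=NOT 1=0 -> 000
Step 3: G0=(0+0>=2)=0 G1=G2=0 G2=NOT G1=NOT 0=1 -> 001
Step 4: G0=(0+0>=2)=0 G1=G2=1 G2=NOT G1=NOT 0=1 -> 011
State from step 4 equals state from step 0 -> cycle length 4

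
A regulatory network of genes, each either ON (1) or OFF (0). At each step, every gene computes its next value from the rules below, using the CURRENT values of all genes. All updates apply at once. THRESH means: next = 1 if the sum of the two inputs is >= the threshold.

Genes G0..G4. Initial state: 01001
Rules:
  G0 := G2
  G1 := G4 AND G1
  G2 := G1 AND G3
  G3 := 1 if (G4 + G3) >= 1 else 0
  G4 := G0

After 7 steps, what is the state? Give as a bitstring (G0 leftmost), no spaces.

Step 1: G0=G2=0 G1=G4&G1=1&1=1 G2=G1&G3=1&0=0 G3=(1+0>=1)=1 G4=G0=0 -> 01010
Step 2: G0=G2=0 G1=G4&G1=0&1=0 G2=G1&G3=1&1=1 G3=(0+1>=1)=1 G4=G0=0 -> 00110
Step 3: G0=G2=1 G1=G4&G1=0&0=0 G2=G1&G3=0&1=0 G3=(0+1>=1)=1 G4=G0=0 -> 10010
Step 4: G0=G2=0 G1=G4&G1=0&0=0 G2=G1&G3=0&1=0 G3=(0+1>=1)=1 G4=G0=1 -> 00011
Step 5: G0=G2=0 G1=G4&G1=1&0=0 G2=G1&G3=0&1=0 G3=(1+1>=1)=1 G4=G0=0 -> 00010
Step 6: G0=G2=0 G1=G4&G1=0&0=0 G2=G1&G3=0&1=0 G3=(0+1>=1)=1 G4=G0=0 -> 00010
Step 7: G0=G2=0 G1=G4&G1=0&0=0 G2=G1&G3=0&1=0 G3=(0+1>=1)=1 G4=G0=0 -> 00010

00010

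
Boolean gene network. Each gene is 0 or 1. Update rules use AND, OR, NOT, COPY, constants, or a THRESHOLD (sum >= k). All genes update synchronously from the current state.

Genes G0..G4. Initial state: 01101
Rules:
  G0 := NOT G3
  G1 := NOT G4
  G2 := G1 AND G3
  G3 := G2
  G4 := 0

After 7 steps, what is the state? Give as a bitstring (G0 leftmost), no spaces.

Step 1: G0=NOT G3=NOT 0=1 G1=NOT G4=NOT 1=0 G2=G1&G3=1&0=0 G3=G2=1 G4=0(const) -> 10010
Step 2: G0=NOT G3=NOT 1=0 G1=NOT G4=NOT 0=1 G2=G1&G3=0&1=0 G3=G2=0 G4=0(const) -> 01000
Step 3: G0=NOT G3=NOT 0=1 G1=NOT G4=NOT 0=1 G2=G1&G3=1&0=0 G3=G2=0 G4=0(const) -> 11000
Step 4: G0=NOT G3=NOT 0=1 G1=NOT G4=NOT 0=1 G2=G1&G3=1&0=0 G3=G2=0 G4=0(const) -> 11000
Step 5: G0=NOT G3=NOT 0=1 G1=NOT G4=NOT 0=1 G2=G1&G3=1&0=0 G3=G2=0 G4=0(const) -> 11000
Step 6: G0=NOT G3=NOT 0=1 G1=NOT G4=NOT 0=1 G2=G1&G3=1&0=0 G3=G2=0 G4=0(const) -> 11000
Step 7: G0=NOT G3=NOT 0=1 G1=NOT G4=NOT 0=1 G2=G1&G3=1&0=0 G3=G2=0 G4=0(const) -> 11000

11000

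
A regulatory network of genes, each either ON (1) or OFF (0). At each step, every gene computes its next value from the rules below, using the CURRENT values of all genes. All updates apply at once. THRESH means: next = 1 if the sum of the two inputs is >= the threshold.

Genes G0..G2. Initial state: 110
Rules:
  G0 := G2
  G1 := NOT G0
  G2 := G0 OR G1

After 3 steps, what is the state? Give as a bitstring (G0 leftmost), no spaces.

Step 1: G0=G2=0 G1=NOT G0=NOT 1=0 G2=G0|G1=1|1=1 -> 001
Step 2: G0=G2=1 G1=NOT G0=NOT 0=1 G2=G0|G1=0|0=0 -> 110
Step 3: G0=G2=0 G1=NOT G0=NOT 1=0 G2=G0|G1=1|1=1 -> 001

001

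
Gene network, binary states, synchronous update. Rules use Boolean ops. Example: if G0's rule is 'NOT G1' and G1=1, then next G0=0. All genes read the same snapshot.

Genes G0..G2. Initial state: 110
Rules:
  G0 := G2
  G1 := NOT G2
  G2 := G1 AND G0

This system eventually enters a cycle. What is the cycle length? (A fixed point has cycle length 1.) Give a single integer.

Step 0: 110
Step 1: G0=G2=0 G1=NOT G2=NOT 0=1 G2=G1&G0=1&1=1 -> 011
Step 2: G0=G2=1 G1=NOT G2=NOT 1=0 G2=G1&G0=1&0=0 -> 100
Step 3: G0=G2=0 G1=NOT G2=NOT 0=1 G2=G1&G0=0&1=0 -> 010
Step 4: G0=G2=0 G1=NOT G2=NOT 0=1 G2=G1&G0=1&0=0 -> 010
State from step 4 equals state from step 3 -> cycle length 1

Answer: 1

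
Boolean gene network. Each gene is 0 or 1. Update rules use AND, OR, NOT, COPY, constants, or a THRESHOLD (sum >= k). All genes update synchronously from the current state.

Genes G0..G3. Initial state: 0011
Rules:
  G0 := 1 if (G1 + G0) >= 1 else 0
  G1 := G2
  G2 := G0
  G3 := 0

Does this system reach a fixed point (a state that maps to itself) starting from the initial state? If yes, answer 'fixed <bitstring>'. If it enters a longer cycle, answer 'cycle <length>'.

Answer: fixed 1110

Derivation:
Step 0: 0011
Step 1: G0=(0+0>=1)=0 G1=G2=1 G2=G0=0 G3=0(const) -> 0100
Step 2: G0=(1+0>=1)=1 G1=G2=0 G2=G0=0 G3=0(const) -> 1000
Step 3: G0=(0+1>=1)=1 G1=G2=0 G2=G0=1 G3=0(const) -> 1010
Step 4: G0=(0+1>=1)=1 G1=G2=1 G2=G0=1 G3=0(const) -> 1110
Step 5: G0=(1+1>=1)=1 G1=G2=1 G2=G0=1 G3=0(const) -> 1110
Fixed point reached at step 4: 1110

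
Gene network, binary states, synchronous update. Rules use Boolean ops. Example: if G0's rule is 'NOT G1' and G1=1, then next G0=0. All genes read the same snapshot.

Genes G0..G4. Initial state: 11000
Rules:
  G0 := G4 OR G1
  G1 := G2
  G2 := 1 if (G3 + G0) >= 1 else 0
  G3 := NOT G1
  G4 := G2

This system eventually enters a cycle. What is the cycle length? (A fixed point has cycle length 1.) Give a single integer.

Answer: 1

Derivation:
Step 0: 11000
Step 1: G0=G4|G1=0|1=1 G1=G2=0 G2=(0+1>=1)=1 G3=NOT G1=NOT 1=0 G4=G2=0 -> 10100
Step 2: G0=G4|G1=0|0=0 G1=G2=1 G2=(0+1>=1)=1 G3=NOT G1=NOT 0=1 G4=G2=1 -> 01111
Step 3: G0=G4|G1=1|1=1 G1=G2=1 G2=(1+0>=1)=1 G3=NOT G1=NOT 1=0 G4=G2=1 -> 11101
Step 4: G0=G4|G1=1|1=1 G1=G2=1 G2=(0+1>=1)=1 G3=NOT G1=NOT 1=0 G4=G2=1 -> 11101
State from step 4 equals state from step 3 -> cycle length 1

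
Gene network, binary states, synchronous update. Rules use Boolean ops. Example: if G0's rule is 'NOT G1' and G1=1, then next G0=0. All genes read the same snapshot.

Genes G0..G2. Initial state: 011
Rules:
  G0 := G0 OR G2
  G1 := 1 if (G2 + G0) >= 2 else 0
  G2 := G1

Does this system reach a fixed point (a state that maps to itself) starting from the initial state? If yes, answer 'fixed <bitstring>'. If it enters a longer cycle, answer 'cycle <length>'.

Step 0: 011
Step 1: G0=G0|G2=0|1=1 G1=(1+0>=2)=0 G2=G1=1 -> 101
Step 2: G0=G0|G2=1|1=1 G1=(1+1>=2)=1 G2=G1=0 -> 110
Step 3: G0=G0|G2=1|0=1 G1=(0+1>=2)=0 G2=G1=1 -> 101
Cycle of length 2 starting at step 1 -> no fixed point

Answer: cycle 2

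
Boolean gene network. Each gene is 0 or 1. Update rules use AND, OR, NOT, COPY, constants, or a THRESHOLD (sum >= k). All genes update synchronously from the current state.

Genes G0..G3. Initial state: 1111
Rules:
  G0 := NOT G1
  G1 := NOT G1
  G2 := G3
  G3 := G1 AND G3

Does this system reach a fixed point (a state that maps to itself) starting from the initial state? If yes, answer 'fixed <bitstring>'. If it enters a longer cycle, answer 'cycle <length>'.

Answer: cycle 2

Derivation:
Step 0: 1111
Step 1: G0=NOT G1=NOT 1=0 G1=NOT G1=NOT 1=0 G2=G3=1 G3=G1&G3=1&1=1 -> 0011
Step 2: G0=NOT G1=NOT 0=1 G1=NOT G1=NOT 0=1 G2=G3=1 G3=G1&G3=0&1=0 -> 1110
Step 3: G0=NOT G1=NOT 1=0 G1=NOT G1=NOT 1=0 G2=G3=0 G3=G1&G3=1&0=0 -> 0000
Step 4: G0=NOT G1=NOT 0=1 G1=NOT G1=NOT 0=1 G2=G3=0 G3=G1&G3=0&0=0 -> 1100
Step 5: G0=NOT G1=NOT 1=0 G1=NOT G1=NOT 1=0 G2=G3=0 G3=G1&G3=1&0=0 -> 0000
Cycle of length 2 starting at step 3 -> no fixed point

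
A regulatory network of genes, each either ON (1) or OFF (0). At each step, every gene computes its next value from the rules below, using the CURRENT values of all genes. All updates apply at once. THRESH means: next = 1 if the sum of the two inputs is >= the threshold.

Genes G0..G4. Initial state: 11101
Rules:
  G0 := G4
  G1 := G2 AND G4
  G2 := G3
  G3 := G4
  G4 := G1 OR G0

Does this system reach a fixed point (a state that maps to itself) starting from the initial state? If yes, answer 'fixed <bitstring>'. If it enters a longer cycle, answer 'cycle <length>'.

Step 0: 11101
Step 1: G0=G4=1 G1=G2&G4=1&1=1 G2=G3=0 G3=G4=1 G4=G1|G0=1|1=1 -> 11011
Step 2: G0=G4=1 G1=G2&G4=0&1=0 G2=G3=1 G3=G4=1 G4=G1|G0=1|1=1 -> 10111
Step 3: G0=G4=1 G1=G2&G4=1&1=1 G2=G3=1 G3=G4=1 G4=G1|G0=0|1=1 -> 11111
Step 4: G0=G4=1 G1=G2&G4=1&1=1 G2=G3=1 G3=G4=1 G4=G1|G0=1|1=1 -> 11111
Fixed point reached at step 3: 11111

Answer: fixed 11111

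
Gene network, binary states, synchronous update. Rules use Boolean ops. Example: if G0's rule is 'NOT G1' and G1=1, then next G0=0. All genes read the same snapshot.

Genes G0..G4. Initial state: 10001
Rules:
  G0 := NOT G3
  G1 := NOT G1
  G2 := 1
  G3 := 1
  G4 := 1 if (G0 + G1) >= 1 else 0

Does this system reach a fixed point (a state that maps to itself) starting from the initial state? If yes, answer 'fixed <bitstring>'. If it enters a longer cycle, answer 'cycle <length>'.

Answer: cycle 2

Derivation:
Step 0: 10001
Step 1: G0=NOT G3=NOT 0=1 G1=NOT G1=NOT 0=1 G2=1(const) G3=1(const) G4=(1+0>=1)=1 -> 11111
Step 2: G0=NOT G3=NOT 1=0 G1=NOT G1=NOT 1=0 G2=1(const) G3=1(const) G4=(1+1>=1)=1 -> 00111
Step 3: G0=NOT G3=NOT 1=0 G1=NOT G1=NOT 0=1 G2=1(const) G3=1(const) G4=(0+0>=1)=0 -> 01110
Step 4: G0=NOT G3=NOT 1=0 G1=NOT G1=NOT 1=0 G2=1(const) G3=1(const) G4=(0+1>=1)=1 -> 00111
Cycle of length 2 starting at step 2 -> no fixed point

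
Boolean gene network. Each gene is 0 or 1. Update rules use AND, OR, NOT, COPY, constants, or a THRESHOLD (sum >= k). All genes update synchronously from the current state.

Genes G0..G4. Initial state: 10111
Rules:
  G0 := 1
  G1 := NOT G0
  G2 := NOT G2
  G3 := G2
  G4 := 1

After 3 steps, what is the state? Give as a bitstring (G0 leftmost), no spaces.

Step 1: G0=1(const) G1=NOT G0=NOT 1=0 G2=NOT G2=NOT 1=0 G3=G2=1 G4=1(const) -> 10011
Step 2: G0=1(const) G1=NOT G0=NOT 1=0 G2=NOT G2=NOT 0=1 G3=G2=0 G4=1(const) -> 10101
Step 3: G0=1(const) G1=NOT G0=NOT 1=0 G2=NOT G2=NOT 1=0 G3=G2=1 G4=1(const) -> 10011

10011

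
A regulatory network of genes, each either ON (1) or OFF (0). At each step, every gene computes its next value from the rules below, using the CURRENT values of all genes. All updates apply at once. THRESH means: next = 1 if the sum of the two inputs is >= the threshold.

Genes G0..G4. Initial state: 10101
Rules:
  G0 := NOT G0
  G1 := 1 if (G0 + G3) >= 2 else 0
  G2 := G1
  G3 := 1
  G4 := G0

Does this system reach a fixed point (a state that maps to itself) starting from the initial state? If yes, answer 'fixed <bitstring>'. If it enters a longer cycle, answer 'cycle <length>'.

Answer: cycle 2

Derivation:
Step 0: 10101
Step 1: G0=NOT G0=NOT 1=0 G1=(1+0>=2)=0 G2=G1=0 G3=1(const) G4=G0=1 -> 00011
Step 2: G0=NOT G0=NOT 0=1 G1=(0+1>=2)=0 G2=G1=0 G3=1(const) G4=G0=0 -> 10010
Step 3: G0=NOT G0=NOT 1=0 G1=(1+1>=2)=1 G2=G1=0 G3=1(const) G4=G0=1 -> 01011
Step 4: G0=NOT G0=NOT 0=1 G1=(0+1>=2)=0 G2=G1=1 G3=1(const) G4=G0=0 -> 10110
Step 5: G0=NOT G0=NOT 1=0 G1=(1+1>=2)=1 G2=G1=0 G3=1(const) G4=G0=1 -> 01011
Cycle of length 2 starting at step 3 -> no fixed point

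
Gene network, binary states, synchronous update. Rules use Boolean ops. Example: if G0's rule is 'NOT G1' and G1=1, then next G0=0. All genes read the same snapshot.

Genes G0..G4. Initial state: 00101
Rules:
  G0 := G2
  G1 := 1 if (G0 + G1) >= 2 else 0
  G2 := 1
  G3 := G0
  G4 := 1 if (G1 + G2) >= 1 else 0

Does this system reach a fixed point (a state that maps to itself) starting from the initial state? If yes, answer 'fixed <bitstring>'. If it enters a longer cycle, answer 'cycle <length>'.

Step 0: 00101
Step 1: G0=G2=1 G1=(0+0>=2)=0 G2=1(const) G3=G0=0 G4=(0+1>=1)=1 -> 10101
Step 2: G0=G2=1 G1=(1+0>=2)=0 G2=1(const) G3=G0=1 G4=(0+1>=1)=1 -> 10111
Step 3: G0=G2=1 G1=(1+0>=2)=0 G2=1(const) G3=G0=1 G4=(0+1>=1)=1 -> 10111
Fixed point reached at step 2: 10111

Answer: fixed 10111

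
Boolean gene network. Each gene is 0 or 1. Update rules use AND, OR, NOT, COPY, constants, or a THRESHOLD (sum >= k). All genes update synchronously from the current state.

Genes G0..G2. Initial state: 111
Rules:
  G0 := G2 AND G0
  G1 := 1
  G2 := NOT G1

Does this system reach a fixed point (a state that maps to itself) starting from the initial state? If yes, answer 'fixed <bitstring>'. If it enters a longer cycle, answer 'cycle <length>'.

Step 0: 111
Step 1: G0=G2&G0=1&1=1 G1=1(const) G2=NOT G1=NOT 1=0 -> 110
Step 2: G0=G2&G0=0&1=0 G1=1(const) G2=NOT G1=NOT 1=0 -> 010
Step 3: G0=G2&G0=0&0=0 G1=1(const) G2=NOT G1=NOT 1=0 -> 010
Fixed point reached at step 2: 010

Answer: fixed 010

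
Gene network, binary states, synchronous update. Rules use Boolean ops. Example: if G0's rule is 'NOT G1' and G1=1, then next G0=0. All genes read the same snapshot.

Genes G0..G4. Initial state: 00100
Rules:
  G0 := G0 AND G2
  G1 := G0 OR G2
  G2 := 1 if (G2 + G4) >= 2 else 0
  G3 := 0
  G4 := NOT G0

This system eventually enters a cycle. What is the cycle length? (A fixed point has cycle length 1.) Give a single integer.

Answer: 1

Derivation:
Step 0: 00100
Step 1: G0=G0&G2=0&1=0 G1=G0|G2=0|1=1 G2=(1+0>=2)=0 G3=0(const) G4=NOT G0=NOT 0=1 -> 01001
Step 2: G0=G0&G2=0&0=0 G1=G0|G2=0|0=0 G2=(0+1>=2)=0 G3=0(const) G4=NOT G0=NOT 0=1 -> 00001
Step 3: G0=G0&G2=0&0=0 G1=G0|G2=0|0=0 G2=(0+1>=2)=0 G3=0(const) G4=NOT G0=NOT 0=1 -> 00001
State from step 3 equals state from step 2 -> cycle length 1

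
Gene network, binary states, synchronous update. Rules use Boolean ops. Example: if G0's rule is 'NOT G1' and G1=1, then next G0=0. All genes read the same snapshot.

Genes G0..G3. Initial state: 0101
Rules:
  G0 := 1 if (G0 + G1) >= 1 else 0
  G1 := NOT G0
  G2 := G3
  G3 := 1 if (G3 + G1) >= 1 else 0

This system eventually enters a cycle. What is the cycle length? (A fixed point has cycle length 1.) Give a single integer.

Answer: 1

Derivation:
Step 0: 0101
Step 1: G0=(0+1>=1)=1 G1=NOT G0=NOT 0=1 G2=G3=1 G3=(1+1>=1)=1 -> 1111
Step 2: G0=(1+1>=1)=1 G1=NOT G0=NOT 1=0 G2=G3=1 G3=(1+1>=1)=1 -> 1011
Step 3: G0=(1+0>=1)=1 G1=NOT G0=NOT 1=0 G2=G3=1 G3=(1+0>=1)=1 -> 1011
State from step 3 equals state from step 2 -> cycle length 1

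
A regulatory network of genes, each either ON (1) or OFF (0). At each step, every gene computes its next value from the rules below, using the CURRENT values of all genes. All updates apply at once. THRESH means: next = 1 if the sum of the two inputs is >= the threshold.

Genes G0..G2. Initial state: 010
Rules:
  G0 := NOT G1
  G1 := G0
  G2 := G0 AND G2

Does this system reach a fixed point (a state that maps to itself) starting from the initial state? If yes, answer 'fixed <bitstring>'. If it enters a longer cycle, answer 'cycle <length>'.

Step 0: 010
Step 1: G0=NOT G1=NOT 1=0 G1=G0=0 G2=G0&G2=0&0=0 -> 000
Step 2: G0=NOT G1=NOT 0=1 G1=G0=0 G2=G0&G2=0&0=0 -> 100
Step 3: G0=NOT G1=NOT 0=1 G1=G0=1 G2=G0&G2=1&0=0 -> 110
Step 4: G0=NOT G1=NOT 1=0 G1=G0=1 G2=G0&G2=1&0=0 -> 010
Cycle of length 4 starting at step 0 -> no fixed point

Answer: cycle 4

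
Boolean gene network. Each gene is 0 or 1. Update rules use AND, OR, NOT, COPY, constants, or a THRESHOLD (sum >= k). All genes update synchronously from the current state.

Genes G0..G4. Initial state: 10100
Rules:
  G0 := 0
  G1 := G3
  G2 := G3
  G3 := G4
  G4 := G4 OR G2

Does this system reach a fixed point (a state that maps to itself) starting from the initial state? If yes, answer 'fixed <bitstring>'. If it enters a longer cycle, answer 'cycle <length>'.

Answer: fixed 01111

Derivation:
Step 0: 10100
Step 1: G0=0(const) G1=G3=0 G2=G3=0 G3=G4=0 G4=G4|G2=0|1=1 -> 00001
Step 2: G0=0(const) G1=G3=0 G2=G3=0 G3=G4=1 G4=G4|G2=1|0=1 -> 00011
Step 3: G0=0(const) G1=G3=1 G2=G3=1 G3=G4=1 G4=G4|G2=1|0=1 -> 01111
Step 4: G0=0(const) G1=G3=1 G2=G3=1 G3=G4=1 G4=G4|G2=1|1=1 -> 01111
Fixed point reached at step 3: 01111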